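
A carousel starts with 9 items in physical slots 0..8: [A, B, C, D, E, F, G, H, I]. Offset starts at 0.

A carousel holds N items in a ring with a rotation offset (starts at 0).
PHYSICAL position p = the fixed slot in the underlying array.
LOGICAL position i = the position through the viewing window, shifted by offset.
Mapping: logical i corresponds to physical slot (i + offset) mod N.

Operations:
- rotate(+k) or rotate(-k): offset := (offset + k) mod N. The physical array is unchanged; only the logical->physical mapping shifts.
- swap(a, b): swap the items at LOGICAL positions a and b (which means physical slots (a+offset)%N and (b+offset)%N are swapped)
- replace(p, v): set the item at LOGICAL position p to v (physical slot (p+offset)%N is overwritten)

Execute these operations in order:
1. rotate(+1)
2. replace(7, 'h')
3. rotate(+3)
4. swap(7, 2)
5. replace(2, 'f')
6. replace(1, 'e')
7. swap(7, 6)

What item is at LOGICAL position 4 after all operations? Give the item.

Answer: h

Derivation:
After op 1 (rotate(+1)): offset=1, physical=[A,B,C,D,E,F,G,H,I], logical=[B,C,D,E,F,G,H,I,A]
After op 2 (replace(7, 'h')): offset=1, physical=[A,B,C,D,E,F,G,H,h], logical=[B,C,D,E,F,G,H,h,A]
After op 3 (rotate(+3)): offset=4, physical=[A,B,C,D,E,F,G,H,h], logical=[E,F,G,H,h,A,B,C,D]
After op 4 (swap(7, 2)): offset=4, physical=[A,B,G,D,E,F,C,H,h], logical=[E,F,C,H,h,A,B,G,D]
After op 5 (replace(2, 'f')): offset=4, physical=[A,B,G,D,E,F,f,H,h], logical=[E,F,f,H,h,A,B,G,D]
After op 6 (replace(1, 'e')): offset=4, physical=[A,B,G,D,E,e,f,H,h], logical=[E,e,f,H,h,A,B,G,D]
After op 7 (swap(7, 6)): offset=4, physical=[A,G,B,D,E,e,f,H,h], logical=[E,e,f,H,h,A,G,B,D]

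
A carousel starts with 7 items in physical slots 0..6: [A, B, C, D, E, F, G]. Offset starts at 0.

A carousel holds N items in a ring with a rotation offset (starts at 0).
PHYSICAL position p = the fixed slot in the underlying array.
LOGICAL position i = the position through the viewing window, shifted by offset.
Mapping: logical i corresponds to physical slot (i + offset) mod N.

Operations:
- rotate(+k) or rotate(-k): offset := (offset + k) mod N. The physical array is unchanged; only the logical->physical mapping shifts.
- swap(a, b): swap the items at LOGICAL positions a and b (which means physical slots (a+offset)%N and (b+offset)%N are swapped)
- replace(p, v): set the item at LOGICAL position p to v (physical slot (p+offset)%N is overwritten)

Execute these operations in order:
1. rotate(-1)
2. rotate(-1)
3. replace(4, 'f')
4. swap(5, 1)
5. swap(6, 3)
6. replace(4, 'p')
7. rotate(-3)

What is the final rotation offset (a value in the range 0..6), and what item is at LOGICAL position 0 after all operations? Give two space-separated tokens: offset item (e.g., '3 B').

After op 1 (rotate(-1)): offset=6, physical=[A,B,C,D,E,F,G], logical=[G,A,B,C,D,E,F]
After op 2 (rotate(-1)): offset=5, physical=[A,B,C,D,E,F,G], logical=[F,G,A,B,C,D,E]
After op 3 (replace(4, 'f')): offset=5, physical=[A,B,f,D,E,F,G], logical=[F,G,A,B,f,D,E]
After op 4 (swap(5, 1)): offset=5, physical=[A,B,f,G,E,F,D], logical=[F,D,A,B,f,G,E]
After op 5 (swap(6, 3)): offset=5, physical=[A,E,f,G,B,F,D], logical=[F,D,A,E,f,G,B]
After op 6 (replace(4, 'p')): offset=5, physical=[A,E,p,G,B,F,D], logical=[F,D,A,E,p,G,B]
After op 7 (rotate(-3)): offset=2, physical=[A,E,p,G,B,F,D], logical=[p,G,B,F,D,A,E]

Answer: 2 p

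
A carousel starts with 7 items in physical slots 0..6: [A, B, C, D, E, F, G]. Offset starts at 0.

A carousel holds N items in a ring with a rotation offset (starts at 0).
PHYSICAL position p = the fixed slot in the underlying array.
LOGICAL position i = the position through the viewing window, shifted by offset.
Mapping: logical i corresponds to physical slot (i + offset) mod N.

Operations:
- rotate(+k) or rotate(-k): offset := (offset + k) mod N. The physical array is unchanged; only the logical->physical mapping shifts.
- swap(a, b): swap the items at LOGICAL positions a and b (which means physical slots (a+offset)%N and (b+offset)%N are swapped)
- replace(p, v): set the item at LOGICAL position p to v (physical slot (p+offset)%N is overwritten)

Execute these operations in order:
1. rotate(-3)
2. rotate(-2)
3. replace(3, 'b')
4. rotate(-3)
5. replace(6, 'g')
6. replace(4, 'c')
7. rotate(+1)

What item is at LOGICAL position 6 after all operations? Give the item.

Answer: G

Derivation:
After op 1 (rotate(-3)): offset=4, physical=[A,B,C,D,E,F,G], logical=[E,F,G,A,B,C,D]
After op 2 (rotate(-2)): offset=2, physical=[A,B,C,D,E,F,G], logical=[C,D,E,F,G,A,B]
After op 3 (replace(3, 'b')): offset=2, physical=[A,B,C,D,E,b,G], logical=[C,D,E,b,G,A,B]
After op 4 (rotate(-3)): offset=6, physical=[A,B,C,D,E,b,G], logical=[G,A,B,C,D,E,b]
After op 5 (replace(6, 'g')): offset=6, physical=[A,B,C,D,E,g,G], logical=[G,A,B,C,D,E,g]
After op 6 (replace(4, 'c')): offset=6, physical=[A,B,C,c,E,g,G], logical=[G,A,B,C,c,E,g]
After op 7 (rotate(+1)): offset=0, physical=[A,B,C,c,E,g,G], logical=[A,B,C,c,E,g,G]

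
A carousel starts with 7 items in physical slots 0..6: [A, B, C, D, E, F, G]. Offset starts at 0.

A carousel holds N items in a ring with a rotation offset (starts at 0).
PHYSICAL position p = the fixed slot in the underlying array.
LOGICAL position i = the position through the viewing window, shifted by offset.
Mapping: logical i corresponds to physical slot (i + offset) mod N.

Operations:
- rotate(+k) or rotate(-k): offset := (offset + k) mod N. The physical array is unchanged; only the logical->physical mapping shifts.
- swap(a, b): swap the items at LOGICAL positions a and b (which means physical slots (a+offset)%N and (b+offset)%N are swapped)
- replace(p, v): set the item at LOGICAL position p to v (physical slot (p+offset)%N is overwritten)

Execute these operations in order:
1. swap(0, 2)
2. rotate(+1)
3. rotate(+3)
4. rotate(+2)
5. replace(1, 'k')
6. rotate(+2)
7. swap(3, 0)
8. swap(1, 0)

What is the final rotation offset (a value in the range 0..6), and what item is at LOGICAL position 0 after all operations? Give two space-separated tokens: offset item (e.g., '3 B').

After op 1 (swap(0, 2)): offset=0, physical=[C,B,A,D,E,F,G], logical=[C,B,A,D,E,F,G]
After op 2 (rotate(+1)): offset=1, physical=[C,B,A,D,E,F,G], logical=[B,A,D,E,F,G,C]
After op 3 (rotate(+3)): offset=4, physical=[C,B,A,D,E,F,G], logical=[E,F,G,C,B,A,D]
After op 4 (rotate(+2)): offset=6, physical=[C,B,A,D,E,F,G], logical=[G,C,B,A,D,E,F]
After op 5 (replace(1, 'k')): offset=6, physical=[k,B,A,D,E,F,G], logical=[G,k,B,A,D,E,F]
After op 6 (rotate(+2)): offset=1, physical=[k,B,A,D,E,F,G], logical=[B,A,D,E,F,G,k]
After op 7 (swap(3, 0)): offset=1, physical=[k,E,A,D,B,F,G], logical=[E,A,D,B,F,G,k]
After op 8 (swap(1, 0)): offset=1, physical=[k,A,E,D,B,F,G], logical=[A,E,D,B,F,G,k]

Answer: 1 A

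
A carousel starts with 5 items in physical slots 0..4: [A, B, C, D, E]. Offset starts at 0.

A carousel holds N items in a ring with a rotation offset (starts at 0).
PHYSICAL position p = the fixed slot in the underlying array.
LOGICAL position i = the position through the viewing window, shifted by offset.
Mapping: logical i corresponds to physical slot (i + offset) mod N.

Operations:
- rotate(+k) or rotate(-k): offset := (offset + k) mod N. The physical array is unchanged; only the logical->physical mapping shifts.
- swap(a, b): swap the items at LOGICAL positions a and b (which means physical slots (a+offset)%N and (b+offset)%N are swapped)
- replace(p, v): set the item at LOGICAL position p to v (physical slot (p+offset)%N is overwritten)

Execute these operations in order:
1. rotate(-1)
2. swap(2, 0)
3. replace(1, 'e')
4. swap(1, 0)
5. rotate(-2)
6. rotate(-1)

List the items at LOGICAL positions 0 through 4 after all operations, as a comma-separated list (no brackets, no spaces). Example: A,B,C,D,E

Answer: E,C,D,e,B

Derivation:
After op 1 (rotate(-1)): offset=4, physical=[A,B,C,D,E], logical=[E,A,B,C,D]
After op 2 (swap(2, 0)): offset=4, physical=[A,E,C,D,B], logical=[B,A,E,C,D]
After op 3 (replace(1, 'e')): offset=4, physical=[e,E,C,D,B], logical=[B,e,E,C,D]
After op 4 (swap(1, 0)): offset=4, physical=[B,E,C,D,e], logical=[e,B,E,C,D]
After op 5 (rotate(-2)): offset=2, physical=[B,E,C,D,e], logical=[C,D,e,B,E]
After op 6 (rotate(-1)): offset=1, physical=[B,E,C,D,e], logical=[E,C,D,e,B]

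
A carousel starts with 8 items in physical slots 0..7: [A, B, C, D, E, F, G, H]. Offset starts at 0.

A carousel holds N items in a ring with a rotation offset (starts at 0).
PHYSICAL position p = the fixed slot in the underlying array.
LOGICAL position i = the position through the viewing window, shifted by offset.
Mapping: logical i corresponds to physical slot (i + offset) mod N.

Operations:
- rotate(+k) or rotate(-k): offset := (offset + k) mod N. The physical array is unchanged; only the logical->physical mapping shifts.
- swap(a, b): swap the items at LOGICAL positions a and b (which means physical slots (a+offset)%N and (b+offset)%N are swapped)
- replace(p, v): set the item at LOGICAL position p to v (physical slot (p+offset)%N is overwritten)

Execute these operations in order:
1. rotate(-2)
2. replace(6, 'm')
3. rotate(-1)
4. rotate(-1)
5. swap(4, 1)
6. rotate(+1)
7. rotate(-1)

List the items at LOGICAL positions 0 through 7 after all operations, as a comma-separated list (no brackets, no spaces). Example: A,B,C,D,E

After op 1 (rotate(-2)): offset=6, physical=[A,B,C,D,E,F,G,H], logical=[G,H,A,B,C,D,E,F]
After op 2 (replace(6, 'm')): offset=6, physical=[A,B,C,D,m,F,G,H], logical=[G,H,A,B,C,D,m,F]
After op 3 (rotate(-1)): offset=5, physical=[A,B,C,D,m,F,G,H], logical=[F,G,H,A,B,C,D,m]
After op 4 (rotate(-1)): offset=4, physical=[A,B,C,D,m,F,G,H], logical=[m,F,G,H,A,B,C,D]
After op 5 (swap(4, 1)): offset=4, physical=[F,B,C,D,m,A,G,H], logical=[m,A,G,H,F,B,C,D]
After op 6 (rotate(+1)): offset=5, physical=[F,B,C,D,m,A,G,H], logical=[A,G,H,F,B,C,D,m]
After op 7 (rotate(-1)): offset=4, physical=[F,B,C,D,m,A,G,H], logical=[m,A,G,H,F,B,C,D]

Answer: m,A,G,H,F,B,C,D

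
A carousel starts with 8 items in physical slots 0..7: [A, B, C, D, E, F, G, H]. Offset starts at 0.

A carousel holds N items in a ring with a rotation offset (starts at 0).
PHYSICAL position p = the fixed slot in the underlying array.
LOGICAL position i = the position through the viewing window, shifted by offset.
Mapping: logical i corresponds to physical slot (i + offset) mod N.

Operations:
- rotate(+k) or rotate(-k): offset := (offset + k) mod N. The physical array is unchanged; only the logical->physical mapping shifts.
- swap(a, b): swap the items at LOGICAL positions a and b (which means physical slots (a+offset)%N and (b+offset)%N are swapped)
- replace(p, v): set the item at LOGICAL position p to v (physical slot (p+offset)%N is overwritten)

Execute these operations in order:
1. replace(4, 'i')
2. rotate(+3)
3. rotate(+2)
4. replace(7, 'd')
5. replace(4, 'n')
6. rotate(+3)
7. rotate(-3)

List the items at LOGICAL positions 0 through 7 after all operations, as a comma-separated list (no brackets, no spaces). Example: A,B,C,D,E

After op 1 (replace(4, 'i')): offset=0, physical=[A,B,C,D,i,F,G,H], logical=[A,B,C,D,i,F,G,H]
After op 2 (rotate(+3)): offset=3, physical=[A,B,C,D,i,F,G,H], logical=[D,i,F,G,H,A,B,C]
After op 3 (rotate(+2)): offset=5, physical=[A,B,C,D,i,F,G,H], logical=[F,G,H,A,B,C,D,i]
After op 4 (replace(7, 'd')): offset=5, physical=[A,B,C,D,d,F,G,H], logical=[F,G,H,A,B,C,D,d]
After op 5 (replace(4, 'n')): offset=5, physical=[A,n,C,D,d,F,G,H], logical=[F,G,H,A,n,C,D,d]
After op 6 (rotate(+3)): offset=0, physical=[A,n,C,D,d,F,G,H], logical=[A,n,C,D,d,F,G,H]
After op 7 (rotate(-3)): offset=5, physical=[A,n,C,D,d,F,G,H], logical=[F,G,H,A,n,C,D,d]

Answer: F,G,H,A,n,C,D,d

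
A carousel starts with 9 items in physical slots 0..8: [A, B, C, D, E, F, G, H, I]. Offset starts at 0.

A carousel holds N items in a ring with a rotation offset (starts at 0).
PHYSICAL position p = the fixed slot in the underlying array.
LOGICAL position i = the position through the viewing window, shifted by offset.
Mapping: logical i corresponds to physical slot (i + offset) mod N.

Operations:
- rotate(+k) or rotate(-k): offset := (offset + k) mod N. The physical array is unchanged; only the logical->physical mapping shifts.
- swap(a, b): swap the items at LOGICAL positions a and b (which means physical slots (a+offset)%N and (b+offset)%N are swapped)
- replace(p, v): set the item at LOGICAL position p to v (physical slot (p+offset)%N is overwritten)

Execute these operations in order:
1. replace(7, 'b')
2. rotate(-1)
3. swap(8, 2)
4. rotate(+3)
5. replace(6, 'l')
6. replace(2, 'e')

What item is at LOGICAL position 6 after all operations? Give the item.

Answer: l

Derivation:
After op 1 (replace(7, 'b')): offset=0, physical=[A,B,C,D,E,F,G,b,I], logical=[A,B,C,D,E,F,G,b,I]
After op 2 (rotate(-1)): offset=8, physical=[A,B,C,D,E,F,G,b,I], logical=[I,A,B,C,D,E,F,G,b]
After op 3 (swap(8, 2)): offset=8, physical=[A,b,C,D,E,F,G,B,I], logical=[I,A,b,C,D,E,F,G,B]
After op 4 (rotate(+3)): offset=2, physical=[A,b,C,D,E,F,G,B,I], logical=[C,D,E,F,G,B,I,A,b]
After op 5 (replace(6, 'l')): offset=2, physical=[A,b,C,D,E,F,G,B,l], logical=[C,D,E,F,G,B,l,A,b]
After op 6 (replace(2, 'e')): offset=2, physical=[A,b,C,D,e,F,G,B,l], logical=[C,D,e,F,G,B,l,A,b]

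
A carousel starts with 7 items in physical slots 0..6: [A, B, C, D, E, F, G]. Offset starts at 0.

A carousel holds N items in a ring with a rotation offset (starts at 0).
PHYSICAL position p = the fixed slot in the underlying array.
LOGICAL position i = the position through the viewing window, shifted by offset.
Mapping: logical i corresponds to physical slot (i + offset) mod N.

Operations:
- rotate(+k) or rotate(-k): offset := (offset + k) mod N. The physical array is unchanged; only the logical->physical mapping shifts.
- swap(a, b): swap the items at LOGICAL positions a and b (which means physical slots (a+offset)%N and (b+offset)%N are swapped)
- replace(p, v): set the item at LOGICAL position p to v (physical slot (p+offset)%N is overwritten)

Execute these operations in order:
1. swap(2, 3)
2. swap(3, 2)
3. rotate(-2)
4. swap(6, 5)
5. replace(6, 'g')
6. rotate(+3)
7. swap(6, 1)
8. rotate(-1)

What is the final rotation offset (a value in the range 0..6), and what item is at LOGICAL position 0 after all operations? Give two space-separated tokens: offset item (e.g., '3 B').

Answer: 0 C

Derivation:
After op 1 (swap(2, 3)): offset=0, physical=[A,B,D,C,E,F,G], logical=[A,B,D,C,E,F,G]
After op 2 (swap(3, 2)): offset=0, physical=[A,B,C,D,E,F,G], logical=[A,B,C,D,E,F,G]
After op 3 (rotate(-2)): offset=5, physical=[A,B,C,D,E,F,G], logical=[F,G,A,B,C,D,E]
After op 4 (swap(6, 5)): offset=5, physical=[A,B,C,E,D,F,G], logical=[F,G,A,B,C,E,D]
After op 5 (replace(6, 'g')): offset=5, physical=[A,B,C,E,g,F,G], logical=[F,G,A,B,C,E,g]
After op 6 (rotate(+3)): offset=1, physical=[A,B,C,E,g,F,G], logical=[B,C,E,g,F,G,A]
After op 7 (swap(6, 1)): offset=1, physical=[C,B,A,E,g,F,G], logical=[B,A,E,g,F,G,C]
After op 8 (rotate(-1)): offset=0, physical=[C,B,A,E,g,F,G], logical=[C,B,A,E,g,F,G]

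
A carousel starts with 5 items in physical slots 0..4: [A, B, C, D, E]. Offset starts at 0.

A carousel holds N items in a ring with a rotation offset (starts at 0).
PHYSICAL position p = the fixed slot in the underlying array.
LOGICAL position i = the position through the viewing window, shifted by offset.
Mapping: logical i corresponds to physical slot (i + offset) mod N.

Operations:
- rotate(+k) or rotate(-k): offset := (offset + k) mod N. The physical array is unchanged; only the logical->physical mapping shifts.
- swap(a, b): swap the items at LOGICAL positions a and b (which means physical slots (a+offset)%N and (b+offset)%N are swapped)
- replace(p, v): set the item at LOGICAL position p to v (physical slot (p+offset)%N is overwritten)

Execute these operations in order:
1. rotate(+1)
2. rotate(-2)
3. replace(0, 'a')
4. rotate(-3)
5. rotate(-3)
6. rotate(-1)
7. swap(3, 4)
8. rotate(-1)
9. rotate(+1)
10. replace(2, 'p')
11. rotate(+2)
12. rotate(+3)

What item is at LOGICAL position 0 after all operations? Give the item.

After op 1 (rotate(+1)): offset=1, physical=[A,B,C,D,E], logical=[B,C,D,E,A]
After op 2 (rotate(-2)): offset=4, physical=[A,B,C,D,E], logical=[E,A,B,C,D]
After op 3 (replace(0, 'a')): offset=4, physical=[A,B,C,D,a], logical=[a,A,B,C,D]
After op 4 (rotate(-3)): offset=1, physical=[A,B,C,D,a], logical=[B,C,D,a,A]
After op 5 (rotate(-3)): offset=3, physical=[A,B,C,D,a], logical=[D,a,A,B,C]
After op 6 (rotate(-1)): offset=2, physical=[A,B,C,D,a], logical=[C,D,a,A,B]
After op 7 (swap(3, 4)): offset=2, physical=[B,A,C,D,a], logical=[C,D,a,B,A]
After op 8 (rotate(-1)): offset=1, physical=[B,A,C,D,a], logical=[A,C,D,a,B]
After op 9 (rotate(+1)): offset=2, physical=[B,A,C,D,a], logical=[C,D,a,B,A]
After op 10 (replace(2, 'p')): offset=2, physical=[B,A,C,D,p], logical=[C,D,p,B,A]
After op 11 (rotate(+2)): offset=4, physical=[B,A,C,D,p], logical=[p,B,A,C,D]
After op 12 (rotate(+3)): offset=2, physical=[B,A,C,D,p], logical=[C,D,p,B,A]

Answer: C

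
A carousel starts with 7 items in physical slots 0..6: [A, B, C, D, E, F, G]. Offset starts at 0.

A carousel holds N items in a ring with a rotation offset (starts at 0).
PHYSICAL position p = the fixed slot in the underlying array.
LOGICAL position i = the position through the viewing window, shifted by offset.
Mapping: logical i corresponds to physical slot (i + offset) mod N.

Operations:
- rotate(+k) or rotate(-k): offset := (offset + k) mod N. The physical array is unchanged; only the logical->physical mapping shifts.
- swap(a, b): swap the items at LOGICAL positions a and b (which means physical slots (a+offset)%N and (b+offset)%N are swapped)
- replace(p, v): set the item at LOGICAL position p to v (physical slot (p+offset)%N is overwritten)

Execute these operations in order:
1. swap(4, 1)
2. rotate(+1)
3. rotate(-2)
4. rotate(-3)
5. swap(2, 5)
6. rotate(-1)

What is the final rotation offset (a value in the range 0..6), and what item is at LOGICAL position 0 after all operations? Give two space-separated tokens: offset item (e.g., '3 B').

After op 1 (swap(4, 1)): offset=0, physical=[A,E,C,D,B,F,G], logical=[A,E,C,D,B,F,G]
After op 2 (rotate(+1)): offset=1, physical=[A,E,C,D,B,F,G], logical=[E,C,D,B,F,G,A]
After op 3 (rotate(-2)): offset=6, physical=[A,E,C,D,B,F,G], logical=[G,A,E,C,D,B,F]
After op 4 (rotate(-3)): offset=3, physical=[A,E,C,D,B,F,G], logical=[D,B,F,G,A,E,C]
After op 5 (swap(2, 5)): offset=3, physical=[A,F,C,D,B,E,G], logical=[D,B,E,G,A,F,C]
After op 6 (rotate(-1)): offset=2, physical=[A,F,C,D,B,E,G], logical=[C,D,B,E,G,A,F]

Answer: 2 C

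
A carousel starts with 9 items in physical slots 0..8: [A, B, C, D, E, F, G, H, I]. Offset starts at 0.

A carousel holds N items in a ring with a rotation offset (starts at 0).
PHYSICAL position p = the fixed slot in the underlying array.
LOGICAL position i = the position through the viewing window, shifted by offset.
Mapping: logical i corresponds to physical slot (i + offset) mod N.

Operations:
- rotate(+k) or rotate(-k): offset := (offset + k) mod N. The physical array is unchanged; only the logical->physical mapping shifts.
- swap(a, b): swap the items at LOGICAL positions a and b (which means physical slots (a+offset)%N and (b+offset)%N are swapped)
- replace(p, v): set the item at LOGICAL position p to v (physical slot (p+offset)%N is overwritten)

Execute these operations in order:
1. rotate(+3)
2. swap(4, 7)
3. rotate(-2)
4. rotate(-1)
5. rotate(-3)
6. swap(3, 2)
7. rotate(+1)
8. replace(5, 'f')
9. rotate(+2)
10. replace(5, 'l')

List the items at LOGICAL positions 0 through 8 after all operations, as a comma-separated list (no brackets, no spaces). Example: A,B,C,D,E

Answer: I,H,C,f,E,l,G,B,A

Derivation:
After op 1 (rotate(+3)): offset=3, physical=[A,B,C,D,E,F,G,H,I], logical=[D,E,F,G,H,I,A,B,C]
After op 2 (swap(4, 7)): offset=3, physical=[A,H,C,D,E,F,G,B,I], logical=[D,E,F,G,B,I,A,H,C]
After op 3 (rotate(-2)): offset=1, physical=[A,H,C,D,E,F,G,B,I], logical=[H,C,D,E,F,G,B,I,A]
After op 4 (rotate(-1)): offset=0, physical=[A,H,C,D,E,F,G,B,I], logical=[A,H,C,D,E,F,G,B,I]
After op 5 (rotate(-3)): offset=6, physical=[A,H,C,D,E,F,G,B,I], logical=[G,B,I,A,H,C,D,E,F]
After op 6 (swap(3, 2)): offset=6, physical=[I,H,C,D,E,F,G,B,A], logical=[G,B,A,I,H,C,D,E,F]
After op 7 (rotate(+1)): offset=7, physical=[I,H,C,D,E,F,G,B,A], logical=[B,A,I,H,C,D,E,F,G]
After op 8 (replace(5, 'f')): offset=7, physical=[I,H,C,f,E,F,G,B,A], logical=[B,A,I,H,C,f,E,F,G]
After op 9 (rotate(+2)): offset=0, physical=[I,H,C,f,E,F,G,B,A], logical=[I,H,C,f,E,F,G,B,A]
After op 10 (replace(5, 'l')): offset=0, physical=[I,H,C,f,E,l,G,B,A], logical=[I,H,C,f,E,l,G,B,A]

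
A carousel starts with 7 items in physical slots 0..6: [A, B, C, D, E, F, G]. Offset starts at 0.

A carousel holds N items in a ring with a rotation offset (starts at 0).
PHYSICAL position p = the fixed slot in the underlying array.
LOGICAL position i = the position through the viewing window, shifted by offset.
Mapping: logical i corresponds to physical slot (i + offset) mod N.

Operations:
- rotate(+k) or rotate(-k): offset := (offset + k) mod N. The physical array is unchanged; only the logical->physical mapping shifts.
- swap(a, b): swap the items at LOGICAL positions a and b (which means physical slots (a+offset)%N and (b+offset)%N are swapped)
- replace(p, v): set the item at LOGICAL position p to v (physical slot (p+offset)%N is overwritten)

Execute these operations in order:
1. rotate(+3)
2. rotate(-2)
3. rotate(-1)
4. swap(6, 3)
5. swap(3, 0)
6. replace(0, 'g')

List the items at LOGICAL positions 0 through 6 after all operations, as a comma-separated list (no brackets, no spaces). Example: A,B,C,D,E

After op 1 (rotate(+3)): offset=3, physical=[A,B,C,D,E,F,G], logical=[D,E,F,G,A,B,C]
After op 2 (rotate(-2)): offset=1, physical=[A,B,C,D,E,F,G], logical=[B,C,D,E,F,G,A]
After op 3 (rotate(-1)): offset=0, physical=[A,B,C,D,E,F,G], logical=[A,B,C,D,E,F,G]
After op 4 (swap(6, 3)): offset=0, physical=[A,B,C,G,E,F,D], logical=[A,B,C,G,E,F,D]
After op 5 (swap(3, 0)): offset=0, physical=[G,B,C,A,E,F,D], logical=[G,B,C,A,E,F,D]
After op 6 (replace(0, 'g')): offset=0, physical=[g,B,C,A,E,F,D], logical=[g,B,C,A,E,F,D]

Answer: g,B,C,A,E,F,D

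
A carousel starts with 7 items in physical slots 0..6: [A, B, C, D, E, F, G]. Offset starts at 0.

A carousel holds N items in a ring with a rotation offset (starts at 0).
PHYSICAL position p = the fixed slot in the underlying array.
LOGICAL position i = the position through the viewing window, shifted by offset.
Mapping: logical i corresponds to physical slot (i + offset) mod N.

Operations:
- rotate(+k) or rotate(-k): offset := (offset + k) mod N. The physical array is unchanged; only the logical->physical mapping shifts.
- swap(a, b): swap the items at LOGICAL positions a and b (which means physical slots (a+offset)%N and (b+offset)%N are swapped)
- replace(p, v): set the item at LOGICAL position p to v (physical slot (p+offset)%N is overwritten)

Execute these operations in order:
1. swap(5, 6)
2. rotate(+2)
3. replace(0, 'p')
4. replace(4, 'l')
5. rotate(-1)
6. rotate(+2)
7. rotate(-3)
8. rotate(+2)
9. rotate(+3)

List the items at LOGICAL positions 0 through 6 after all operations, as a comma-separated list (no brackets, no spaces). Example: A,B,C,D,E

After op 1 (swap(5, 6)): offset=0, physical=[A,B,C,D,E,G,F], logical=[A,B,C,D,E,G,F]
After op 2 (rotate(+2)): offset=2, physical=[A,B,C,D,E,G,F], logical=[C,D,E,G,F,A,B]
After op 3 (replace(0, 'p')): offset=2, physical=[A,B,p,D,E,G,F], logical=[p,D,E,G,F,A,B]
After op 4 (replace(4, 'l')): offset=2, physical=[A,B,p,D,E,G,l], logical=[p,D,E,G,l,A,B]
After op 5 (rotate(-1)): offset=1, physical=[A,B,p,D,E,G,l], logical=[B,p,D,E,G,l,A]
After op 6 (rotate(+2)): offset=3, physical=[A,B,p,D,E,G,l], logical=[D,E,G,l,A,B,p]
After op 7 (rotate(-3)): offset=0, physical=[A,B,p,D,E,G,l], logical=[A,B,p,D,E,G,l]
After op 8 (rotate(+2)): offset=2, physical=[A,B,p,D,E,G,l], logical=[p,D,E,G,l,A,B]
After op 9 (rotate(+3)): offset=5, physical=[A,B,p,D,E,G,l], logical=[G,l,A,B,p,D,E]

Answer: G,l,A,B,p,D,E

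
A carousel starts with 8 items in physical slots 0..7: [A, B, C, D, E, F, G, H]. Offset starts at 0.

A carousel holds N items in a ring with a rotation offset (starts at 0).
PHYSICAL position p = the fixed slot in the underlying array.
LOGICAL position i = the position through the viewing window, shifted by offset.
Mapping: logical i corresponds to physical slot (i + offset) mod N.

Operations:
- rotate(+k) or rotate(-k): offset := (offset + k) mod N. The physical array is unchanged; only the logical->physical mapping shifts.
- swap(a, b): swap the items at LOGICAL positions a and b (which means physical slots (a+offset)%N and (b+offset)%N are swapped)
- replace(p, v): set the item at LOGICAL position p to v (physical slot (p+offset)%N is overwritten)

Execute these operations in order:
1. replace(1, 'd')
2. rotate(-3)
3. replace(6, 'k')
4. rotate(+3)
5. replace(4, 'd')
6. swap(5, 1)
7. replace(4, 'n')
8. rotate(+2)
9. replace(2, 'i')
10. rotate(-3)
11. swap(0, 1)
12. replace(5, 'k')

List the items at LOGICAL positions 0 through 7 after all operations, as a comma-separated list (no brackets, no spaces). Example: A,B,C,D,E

After op 1 (replace(1, 'd')): offset=0, physical=[A,d,C,D,E,F,G,H], logical=[A,d,C,D,E,F,G,H]
After op 2 (rotate(-3)): offset=5, physical=[A,d,C,D,E,F,G,H], logical=[F,G,H,A,d,C,D,E]
After op 3 (replace(6, 'k')): offset=5, physical=[A,d,C,k,E,F,G,H], logical=[F,G,H,A,d,C,k,E]
After op 4 (rotate(+3)): offset=0, physical=[A,d,C,k,E,F,G,H], logical=[A,d,C,k,E,F,G,H]
After op 5 (replace(4, 'd')): offset=0, physical=[A,d,C,k,d,F,G,H], logical=[A,d,C,k,d,F,G,H]
After op 6 (swap(5, 1)): offset=0, physical=[A,F,C,k,d,d,G,H], logical=[A,F,C,k,d,d,G,H]
After op 7 (replace(4, 'n')): offset=0, physical=[A,F,C,k,n,d,G,H], logical=[A,F,C,k,n,d,G,H]
After op 8 (rotate(+2)): offset=2, physical=[A,F,C,k,n,d,G,H], logical=[C,k,n,d,G,H,A,F]
After op 9 (replace(2, 'i')): offset=2, physical=[A,F,C,k,i,d,G,H], logical=[C,k,i,d,G,H,A,F]
After op 10 (rotate(-3)): offset=7, physical=[A,F,C,k,i,d,G,H], logical=[H,A,F,C,k,i,d,G]
After op 11 (swap(0, 1)): offset=7, physical=[H,F,C,k,i,d,G,A], logical=[A,H,F,C,k,i,d,G]
After op 12 (replace(5, 'k')): offset=7, physical=[H,F,C,k,k,d,G,A], logical=[A,H,F,C,k,k,d,G]

Answer: A,H,F,C,k,k,d,G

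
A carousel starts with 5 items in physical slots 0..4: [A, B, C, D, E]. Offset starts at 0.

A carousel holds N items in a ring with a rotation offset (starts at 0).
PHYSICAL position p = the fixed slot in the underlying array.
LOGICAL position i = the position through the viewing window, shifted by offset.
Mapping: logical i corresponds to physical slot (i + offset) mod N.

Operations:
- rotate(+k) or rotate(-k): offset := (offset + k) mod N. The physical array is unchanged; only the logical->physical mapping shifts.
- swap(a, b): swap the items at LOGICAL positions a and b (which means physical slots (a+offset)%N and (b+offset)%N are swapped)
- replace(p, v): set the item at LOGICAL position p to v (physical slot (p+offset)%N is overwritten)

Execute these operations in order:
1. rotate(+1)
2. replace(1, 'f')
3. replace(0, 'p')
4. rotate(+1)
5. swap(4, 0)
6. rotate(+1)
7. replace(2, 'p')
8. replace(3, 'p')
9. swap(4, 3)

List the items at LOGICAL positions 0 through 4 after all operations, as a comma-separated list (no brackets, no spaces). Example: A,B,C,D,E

Answer: D,E,p,p,p

Derivation:
After op 1 (rotate(+1)): offset=1, physical=[A,B,C,D,E], logical=[B,C,D,E,A]
After op 2 (replace(1, 'f')): offset=1, physical=[A,B,f,D,E], logical=[B,f,D,E,A]
After op 3 (replace(0, 'p')): offset=1, physical=[A,p,f,D,E], logical=[p,f,D,E,A]
After op 4 (rotate(+1)): offset=2, physical=[A,p,f,D,E], logical=[f,D,E,A,p]
After op 5 (swap(4, 0)): offset=2, physical=[A,f,p,D,E], logical=[p,D,E,A,f]
After op 6 (rotate(+1)): offset=3, physical=[A,f,p,D,E], logical=[D,E,A,f,p]
After op 7 (replace(2, 'p')): offset=3, physical=[p,f,p,D,E], logical=[D,E,p,f,p]
After op 8 (replace(3, 'p')): offset=3, physical=[p,p,p,D,E], logical=[D,E,p,p,p]
After op 9 (swap(4, 3)): offset=3, physical=[p,p,p,D,E], logical=[D,E,p,p,p]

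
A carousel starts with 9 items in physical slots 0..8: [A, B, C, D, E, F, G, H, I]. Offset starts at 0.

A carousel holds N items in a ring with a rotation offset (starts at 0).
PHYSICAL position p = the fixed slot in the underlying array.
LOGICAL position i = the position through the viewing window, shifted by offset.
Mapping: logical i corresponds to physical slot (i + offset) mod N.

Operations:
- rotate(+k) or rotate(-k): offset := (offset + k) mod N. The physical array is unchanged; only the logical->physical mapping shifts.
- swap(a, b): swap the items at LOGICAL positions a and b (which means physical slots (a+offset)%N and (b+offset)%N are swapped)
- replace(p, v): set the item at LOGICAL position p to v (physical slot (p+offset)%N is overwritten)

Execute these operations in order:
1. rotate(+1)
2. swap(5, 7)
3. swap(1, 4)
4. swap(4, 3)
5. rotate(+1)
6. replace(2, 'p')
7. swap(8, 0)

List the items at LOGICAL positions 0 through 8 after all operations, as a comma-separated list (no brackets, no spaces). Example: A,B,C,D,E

After op 1 (rotate(+1)): offset=1, physical=[A,B,C,D,E,F,G,H,I], logical=[B,C,D,E,F,G,H,I,A]
After op 2 (swap(5, 7)): offset=1, physical=[A,B,C,D,E,F,I,H,G], logical=[B,C,D,E,F,I,H,G,A]
After op 3 (swap(1, 4)): offset=1, physical=[A,B,F,D,E,C,I,H,G], logical=[B,F,D,E,C,I,H,G,A]
After op 4 (swap(4, 3)): offset=1, physical=[A,B,F,D,C,E,I,H,G], logical=[B,F,D,C,E,I,H,G,A]
After op 5 (rotate(+1)): offset=2, physical=[A,B,F,D,C,E,I,H,G], logical=[F,D,C,E,I,H,G,A,B]
After op 6 (replace(2, 'p')): offset=2, physical=[A,B,F,D,p,E,I,H,G], logical=[F,D,p,E,I,H,G,A,B]
After op 7 (swap(8, 0)): offset=2, physical=[A,F,B,D,p,E,I,H,G], logical=[B,D,p,E,I,H,G,A,F]

Answer: B,D,p,E,I,H,G,A,F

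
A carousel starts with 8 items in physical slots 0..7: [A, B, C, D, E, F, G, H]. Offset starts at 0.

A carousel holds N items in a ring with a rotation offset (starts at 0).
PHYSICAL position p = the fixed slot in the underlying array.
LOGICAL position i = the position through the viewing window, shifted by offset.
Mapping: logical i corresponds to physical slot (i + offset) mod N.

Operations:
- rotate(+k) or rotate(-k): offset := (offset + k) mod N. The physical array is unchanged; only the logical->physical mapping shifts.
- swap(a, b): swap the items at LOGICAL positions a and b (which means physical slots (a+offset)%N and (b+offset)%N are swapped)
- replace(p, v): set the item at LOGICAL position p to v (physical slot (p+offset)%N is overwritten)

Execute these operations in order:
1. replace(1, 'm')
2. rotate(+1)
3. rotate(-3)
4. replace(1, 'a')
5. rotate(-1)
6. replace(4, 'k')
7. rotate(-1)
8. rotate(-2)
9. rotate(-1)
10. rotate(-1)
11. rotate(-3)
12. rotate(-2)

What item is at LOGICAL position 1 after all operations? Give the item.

Answer: E

Derivation:
After op 1 (replace(1, 'm')): offset=0, physical=[A,m,C,D,E,F,G,H], logical=[A,m,C,D,E,F,G,H]
After op 2 (rotate(+1)): offset=1, physical=[A,m,C,D,E,F,G,H], logical=[m,C,D,E,F,G,H,A]
After op 3 (rotate(-3)): offset=6, physical=[A,m,C,D,E,F,G,H], logical=[G,H,A,m,C,D,E,F]
After op 4 (replace(1, 'a')): offset=6, physical=[A,m,C,D,E,F,G,a], logical=[G,a,A,m,C,D,E,F]
After op 5 (rotate(-1)): offset=5, physical=[A,m,C,D,E,F,G,a], logical=[F,G,a,A,m,C,D,E]
After op 6 (replace(4, 'k')): offset=5, physical=[A,k,C,D,E,F,G,a], logical=[F,G,a,A,k,C,D,E]
After op 7 (rotate(-1)): offset=4, physical=[A,k,C,D,E,F,G,a], logical=[E,F,G,a,A,k,C,D]
After op 8 (rotate(-2)): offset=2, physical=[A,k,C,D,E,F,G,a], logical=[C,D,E,F,G,a,A,k]
After op 9 (rotate(-1)): offset=1, physical=[A,k,C,D,E,F,G,a], logical=[k,C,D,E,F,G,a,A]
After op 10 (rotate(-1)): offset=0, physical=[A,k,C,D,E,F,G,a], logical=[A,k,C,D,E,F,G,a]
After op 11 (rotate(-3)): offset=5, physical=[A,k,C,D,E,F,G,a], logical=[F,G,a,A,k,C,D,E]
After op 12 (rotate(-2)): offset=3, physical=[A,k,C,D,E,F,G,a], logical=[D,E,F,G,a,A,k,C]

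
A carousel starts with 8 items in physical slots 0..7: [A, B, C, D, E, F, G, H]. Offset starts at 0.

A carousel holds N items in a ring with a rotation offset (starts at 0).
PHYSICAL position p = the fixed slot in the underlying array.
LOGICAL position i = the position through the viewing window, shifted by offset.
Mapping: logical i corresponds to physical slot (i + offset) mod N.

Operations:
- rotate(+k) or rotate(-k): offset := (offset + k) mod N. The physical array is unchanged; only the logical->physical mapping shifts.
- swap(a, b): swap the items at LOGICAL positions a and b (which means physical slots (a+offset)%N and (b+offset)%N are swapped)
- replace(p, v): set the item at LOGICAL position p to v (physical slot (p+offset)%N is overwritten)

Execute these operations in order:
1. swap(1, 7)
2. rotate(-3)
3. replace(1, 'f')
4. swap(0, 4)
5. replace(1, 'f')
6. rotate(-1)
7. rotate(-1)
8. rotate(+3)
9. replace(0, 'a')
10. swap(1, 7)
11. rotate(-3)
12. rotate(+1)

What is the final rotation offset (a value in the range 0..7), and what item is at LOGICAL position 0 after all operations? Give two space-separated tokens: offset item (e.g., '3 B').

Answer: 4 E

Derivation:
After op 1 (swap(1, 7)): offset=0, physical=[A,H,C,D,E,F,G,B], logical=[A,H,C,D,E,F,G,B]
After op 2 (rotate(-3)): offset=5, physical=[A,H,C,D,E,F,G,B], logical=[F,G,B,A,H,C,D,E]
After op 3 (replace(1, 'f')): offset=5, physical=[A,H,C,D,E,F,f,B], logical=[F,f,B,A,H,C,D,E]
After op 4 (swap(0, 4)): offset=5, physical=[A,F,C,D,E,H,f,B], logical=[H,f,B,A,F,C,D,E]
After op 5 (replace(1, 'f')): offset=5, physical=[A,F,C,D,E,H,f,B], logical=[H,f,B,A,F,C,D,E]
After op 6 (rotate(-1)): offset=4, physical=[A,F,C,D,E,H,f,B], logical=[E,H,f,B,A,F,C,D]
After op 7 (rotate(-1)): offset=3, physical=[A,F,C,D,E,H,f,B], logical=[D,E,H,f,B,A,F,C]
After op 8 (rotate(+3)): offset=6, physical=[A,F,C,D,E,H,f,B], logical=[f,B,A,F,C,D,E,H]
After op 9 (replace(0, 'a')): offset=6, physical=[A,F,C,D,E,H,a,B], logical=[a,B,A,F,C,D,E,H]
After op 10 (swap(1, 7)): offset=6, physical=[A,F,C,D,E,B,a,H], logical=[a,H,A,F,C,D,E,B]
After op 11 (rotate(-3)): offset=3, physical=[A,F,C,D,E,B,a,H], logical=[D,E,B,a,H,A,F,C]
After op 12 (rotate(+1)): offset=4, physical=[A,F,C,D,E,B,a,H], logical=[E,B,a,H,A,F,C,D]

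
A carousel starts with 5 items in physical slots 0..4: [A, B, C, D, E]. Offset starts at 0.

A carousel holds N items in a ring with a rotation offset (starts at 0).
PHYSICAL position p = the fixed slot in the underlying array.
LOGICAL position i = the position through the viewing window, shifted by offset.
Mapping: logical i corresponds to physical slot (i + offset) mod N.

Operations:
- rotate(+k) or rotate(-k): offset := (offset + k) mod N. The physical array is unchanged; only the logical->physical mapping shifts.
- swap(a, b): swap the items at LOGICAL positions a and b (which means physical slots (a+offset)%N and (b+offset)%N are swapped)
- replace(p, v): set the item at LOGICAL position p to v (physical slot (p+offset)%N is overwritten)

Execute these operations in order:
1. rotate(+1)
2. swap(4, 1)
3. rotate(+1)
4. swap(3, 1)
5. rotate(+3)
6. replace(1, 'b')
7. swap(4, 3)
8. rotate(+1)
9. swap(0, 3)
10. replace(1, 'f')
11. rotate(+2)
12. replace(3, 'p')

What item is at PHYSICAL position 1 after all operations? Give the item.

Answer: p

Derivation:
After op 1 (rotate(+1)): offset=1, physical=[A,B,C,D,E], logical=[B,C,D,E,A]
After op 2 (swap(4, 1)): offset=1, physical=[C,B,A,D,E], logical=[B,A,D,E,C]
After op 3 (rotate(+1)): offset=2, physical=[C,B,A,D,E], logical=[A,D,E,C,B]
After op 4 (swap(3, 1)): offset=2, physical=[D,B,A,C,E], logical=[A,C,E,D,B]
After op 5 (rotate(+3)): offset=0, physical=[D,B,A,C,E], logical=[D,B,A,C,E]
After op 6 (replace(1, 'b')): offset=0, physical=[D,b,A,C,E], logical=[D,b,A,C,E]
After op 7 (swap(4, 3)): offset=0, physical=[D,b,A,E,C], logical=[D,b,A,E,C]
After op 8 (rotate(+1)): offset=1, physical=[D,b,A,E,C], logical=[b,A,E,C,D]
After op 9 (swap(0, 3)): offset=1, physical=[D,C,A,E,b], logical=[C,A,E,b,D]
After op 10 (replace(1, 'f')): offset=1, physical=[D,C,f,E,b], logical=[C,f,E,b,D]
After op 11 (rotate(+2)): offset=3, physical=[D,C,f,E,b], logical=[E,b,D,C,f]
After op 12 (replace(3, 'p')): offset=3, physical=[D,p,f,E,b], logical=[E,b,D,p,f]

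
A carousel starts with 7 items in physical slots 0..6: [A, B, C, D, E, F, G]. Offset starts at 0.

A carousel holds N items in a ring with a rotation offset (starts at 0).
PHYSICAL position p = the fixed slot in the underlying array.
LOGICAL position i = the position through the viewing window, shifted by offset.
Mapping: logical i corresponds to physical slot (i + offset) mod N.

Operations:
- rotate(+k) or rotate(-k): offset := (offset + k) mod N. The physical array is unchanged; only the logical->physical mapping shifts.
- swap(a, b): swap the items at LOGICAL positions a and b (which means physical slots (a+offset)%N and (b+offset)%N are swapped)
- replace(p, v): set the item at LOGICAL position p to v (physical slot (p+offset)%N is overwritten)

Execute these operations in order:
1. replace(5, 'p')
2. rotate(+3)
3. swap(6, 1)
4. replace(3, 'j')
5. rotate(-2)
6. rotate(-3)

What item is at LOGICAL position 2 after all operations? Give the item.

After op 1 (replace(5, 'p')): offset=0, physical=[A,B,C,D,E,p,G], logical=[A,B,C,D,E,p,G]
After op 2 (rotate(+3)): offset=3, physical=[A,B,C,D,E,p,G], logical=[D,E,p,G,A,B,C]
After op 3 (swap(6, 1)): offset=3, physical=[A,B,E,D,C,p,G], logical=[D,C,p,G,A,B,E]
After op 4 (replace(3, 'j')): offset=3, physical=[A,B,E,D,C,p,j], logical=[D,C,p,j,A,B,E]
After op 5 (rotate(-2)): offset=1, physical=[A,B,E,D,C,p,j], logical=[B,E,D,C,p,j,A]
After op 6 (rotate(-3)): offset=5, physical=[A,B,E,D,C,p,j], logical=[p,j,A,B,E,D,C]

Answer: A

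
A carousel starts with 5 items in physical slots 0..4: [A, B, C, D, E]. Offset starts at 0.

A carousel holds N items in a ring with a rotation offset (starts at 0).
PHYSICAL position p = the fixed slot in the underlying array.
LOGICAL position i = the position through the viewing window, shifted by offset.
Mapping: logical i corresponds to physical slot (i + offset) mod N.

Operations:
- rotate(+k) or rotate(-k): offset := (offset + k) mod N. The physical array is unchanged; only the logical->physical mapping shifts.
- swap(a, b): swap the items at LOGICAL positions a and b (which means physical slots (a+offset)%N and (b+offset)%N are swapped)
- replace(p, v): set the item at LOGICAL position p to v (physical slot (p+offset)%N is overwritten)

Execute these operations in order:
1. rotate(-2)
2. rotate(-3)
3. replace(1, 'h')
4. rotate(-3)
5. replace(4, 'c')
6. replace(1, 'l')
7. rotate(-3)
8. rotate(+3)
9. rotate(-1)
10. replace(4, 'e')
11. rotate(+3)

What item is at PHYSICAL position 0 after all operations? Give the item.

Answer: e

Derivation:
After op 1 (rotate(-2)): offset=3, physical=[A,B,C,D,E], logical=[D,E,A,B,C]
After op 2 (rotate(-3)): offset=0, physical=[A,B,C,D,E], logical=[A,B,C,D,E]
After op 3 (replace(1, 'h')): offset=0, physical=[A,h,C,D,E], logical=[A,h,C,D,E]
After op 4 (rotate(-3)): offset=2, physical=[A,h,C,D,E], logical=[C,D,E,A,h]
After op 5 (replace(4, 'c')): offset=2, physical=[A,c,C,D,E], logical=[C,D,E,A,c]
After op 6 (replace(1, 'l')): offset=2, physical=[A,c,C,l,E], logical=[C,l,E,A,c]
After op 7 (rotate(-3)): offset=4, physical=[A,c,C,l,E], logical=[E,A,c,C,l]
After op 8 (rotate(+3)): offset=2, physical=[A,c,C,l,E], logical=[C,l,E,A,c]
After op 9 (rotate(-1)): offset=1, physical=[A,c,C,l,E], logical=[c,C,l,E,A]
After op 10 (replace(4, 'e')): offset=1, physical=[e,c,C,l,E], logical=[c,C,l,E,e]
After op 11 (rotate(+3)): offset=4, physical=[e,c,C,l,E], logical=[E,e,c,C,l]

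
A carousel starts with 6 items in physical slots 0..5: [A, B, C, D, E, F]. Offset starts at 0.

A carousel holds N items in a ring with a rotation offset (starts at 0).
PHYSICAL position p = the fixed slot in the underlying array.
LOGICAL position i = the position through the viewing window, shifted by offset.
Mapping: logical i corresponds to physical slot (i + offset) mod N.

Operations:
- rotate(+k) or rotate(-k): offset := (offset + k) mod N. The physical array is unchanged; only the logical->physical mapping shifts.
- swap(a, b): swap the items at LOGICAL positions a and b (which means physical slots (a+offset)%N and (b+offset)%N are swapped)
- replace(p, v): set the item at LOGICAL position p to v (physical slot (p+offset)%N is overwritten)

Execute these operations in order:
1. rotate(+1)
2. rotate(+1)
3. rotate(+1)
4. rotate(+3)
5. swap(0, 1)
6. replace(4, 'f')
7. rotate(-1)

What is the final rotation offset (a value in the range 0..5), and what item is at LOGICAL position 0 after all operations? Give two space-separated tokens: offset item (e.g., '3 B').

After op 1 (rotate(+1)): offset=1, physical=[A,B,C,D,E,F], logical=[B,C,D,E,F,A]
After op 2 (rotate(+1)): offset=2, physical=[A,B,C,D,E,F], logical=[C,D,E,F,A,B]
After op 3 (rotate(+1)): offset=3, physical=[A,B,C,D,E,F], logical=[D,E,F,A,B,C]
After op 4 (rotate(+3)): offset=0, physical=[A,B,C,D,E,F], logical=[A,B,C,D,E,F]
After op 5 (swap(0, 1)): offset=0, physical=[B,A,C,D,E,F], logical=[B,A,C,D,E,F]
After op 6 (replace(4, 'f')): offset=0, physical=[B,A,C,D,f,F], logical=[B,A,C,D,f,F]
After op 7 (rotate(-1)): offset=5, physical=[B,A,C,D,f,F], logical=[F,B,A,C,D,f]

Answer: 5 F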